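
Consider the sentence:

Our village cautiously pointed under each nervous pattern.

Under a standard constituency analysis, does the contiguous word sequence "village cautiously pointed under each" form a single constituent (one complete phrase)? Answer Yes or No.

No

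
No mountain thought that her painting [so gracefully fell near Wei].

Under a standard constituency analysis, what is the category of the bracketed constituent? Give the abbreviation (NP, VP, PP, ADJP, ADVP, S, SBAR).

VP

The bracketed span "so gracefully fell near Wei" is headed by "fell", making it a verb phrase (VP).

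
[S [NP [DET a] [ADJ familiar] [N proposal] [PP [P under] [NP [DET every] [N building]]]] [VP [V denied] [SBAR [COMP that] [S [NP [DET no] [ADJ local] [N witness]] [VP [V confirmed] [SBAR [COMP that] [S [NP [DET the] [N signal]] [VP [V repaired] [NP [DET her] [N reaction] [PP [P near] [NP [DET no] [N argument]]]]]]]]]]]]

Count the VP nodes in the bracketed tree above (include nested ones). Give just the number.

The VP constituents are: [VP denied that no local witness confirmed that the signal repaired her reaction near no argument]; [VP confirmed that the signal repaired her reaction near no argument]; [VP repaired her reaction near no argument]. Total: 3.

3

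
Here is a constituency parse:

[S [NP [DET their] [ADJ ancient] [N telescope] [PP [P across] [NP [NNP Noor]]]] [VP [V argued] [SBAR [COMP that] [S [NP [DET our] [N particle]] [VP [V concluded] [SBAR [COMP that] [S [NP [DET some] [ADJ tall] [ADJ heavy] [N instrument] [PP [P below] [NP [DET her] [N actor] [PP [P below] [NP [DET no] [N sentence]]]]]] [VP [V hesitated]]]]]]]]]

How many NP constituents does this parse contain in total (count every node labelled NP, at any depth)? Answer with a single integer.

6

The NP constituents are: [NP their ancient telescope across Noor]; [NP Noor]; [NP our particle]; [NP some tall heavy instrument below her actor below no sentence]; [NP her actor below no sentence]; [NP no sentence]. Total: 6.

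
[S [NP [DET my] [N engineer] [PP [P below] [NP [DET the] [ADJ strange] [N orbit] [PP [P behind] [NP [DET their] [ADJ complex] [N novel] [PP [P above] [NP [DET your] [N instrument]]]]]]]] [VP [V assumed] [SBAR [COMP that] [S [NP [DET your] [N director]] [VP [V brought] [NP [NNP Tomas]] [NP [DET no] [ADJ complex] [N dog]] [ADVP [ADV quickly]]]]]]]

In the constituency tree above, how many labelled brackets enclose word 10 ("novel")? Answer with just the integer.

Path from the root down to the word: S → NP → PP → NP → PP → NP → N. That is 7 enclosing brackets.

7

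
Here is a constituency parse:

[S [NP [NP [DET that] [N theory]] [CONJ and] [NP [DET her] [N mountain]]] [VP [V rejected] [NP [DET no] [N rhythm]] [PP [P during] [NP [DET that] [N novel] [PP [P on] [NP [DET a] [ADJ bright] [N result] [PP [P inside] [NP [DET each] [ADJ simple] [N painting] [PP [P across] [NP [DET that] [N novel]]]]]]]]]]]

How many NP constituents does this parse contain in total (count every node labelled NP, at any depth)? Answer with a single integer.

8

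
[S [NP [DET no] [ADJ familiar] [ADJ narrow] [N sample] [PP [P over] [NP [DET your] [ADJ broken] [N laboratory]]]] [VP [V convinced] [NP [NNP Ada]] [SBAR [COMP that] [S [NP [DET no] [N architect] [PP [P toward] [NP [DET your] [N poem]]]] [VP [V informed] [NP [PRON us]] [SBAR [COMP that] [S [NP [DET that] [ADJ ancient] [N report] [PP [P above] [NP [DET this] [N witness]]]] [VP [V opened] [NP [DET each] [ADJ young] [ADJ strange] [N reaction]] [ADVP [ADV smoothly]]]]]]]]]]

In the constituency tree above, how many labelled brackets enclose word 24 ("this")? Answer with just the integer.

Counting open brackets not yet closed at "this": [S [VP [SBAR [S [VP [SBAR [S [NP [PP [NP [DET = 11.

11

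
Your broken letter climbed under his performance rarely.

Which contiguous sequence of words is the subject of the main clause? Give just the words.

"your broken letter" is the NP that combines with the VP headed by "climbed" to form the main clause — the subject.

your broken letter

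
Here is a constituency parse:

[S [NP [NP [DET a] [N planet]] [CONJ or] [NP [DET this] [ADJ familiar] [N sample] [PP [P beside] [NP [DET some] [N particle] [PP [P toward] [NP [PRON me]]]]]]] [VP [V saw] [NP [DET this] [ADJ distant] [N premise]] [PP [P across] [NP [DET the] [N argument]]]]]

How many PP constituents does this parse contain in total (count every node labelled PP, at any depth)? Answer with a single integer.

3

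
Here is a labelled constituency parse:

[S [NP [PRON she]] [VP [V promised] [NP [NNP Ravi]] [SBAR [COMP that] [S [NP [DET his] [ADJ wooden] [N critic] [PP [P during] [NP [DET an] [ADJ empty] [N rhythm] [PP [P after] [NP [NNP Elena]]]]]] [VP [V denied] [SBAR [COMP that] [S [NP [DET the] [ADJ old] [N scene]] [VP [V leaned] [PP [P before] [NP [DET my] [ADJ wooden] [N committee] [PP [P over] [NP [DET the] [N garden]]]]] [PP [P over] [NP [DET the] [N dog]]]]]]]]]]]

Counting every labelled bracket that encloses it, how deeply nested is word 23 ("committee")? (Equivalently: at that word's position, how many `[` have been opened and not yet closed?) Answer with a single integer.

11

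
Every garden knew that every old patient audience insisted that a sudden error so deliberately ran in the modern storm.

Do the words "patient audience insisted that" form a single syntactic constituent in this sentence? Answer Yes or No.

"patient" belongs to the noun phrase "every old patient audience" while "that" belongs to the verb phrase "insisted that a sudden error so deliberately ran in the modern storm"; a span that runs across that boundary is not a single phrase.

No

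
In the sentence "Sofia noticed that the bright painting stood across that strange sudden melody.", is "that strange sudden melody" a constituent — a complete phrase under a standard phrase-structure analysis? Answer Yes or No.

These words form the whole noun phrase headed by "melody", so yes — one constituent.

Yes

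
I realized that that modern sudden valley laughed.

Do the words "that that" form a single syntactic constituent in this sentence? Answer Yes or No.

The smallest constituent containing the whole sequence is the subordinate clause [SBAR that that modern sudden valley laughed], but the sequence is only part of it — it straddles the boundary between complementizer "that" and clause "that modern sudden valley laughed".

No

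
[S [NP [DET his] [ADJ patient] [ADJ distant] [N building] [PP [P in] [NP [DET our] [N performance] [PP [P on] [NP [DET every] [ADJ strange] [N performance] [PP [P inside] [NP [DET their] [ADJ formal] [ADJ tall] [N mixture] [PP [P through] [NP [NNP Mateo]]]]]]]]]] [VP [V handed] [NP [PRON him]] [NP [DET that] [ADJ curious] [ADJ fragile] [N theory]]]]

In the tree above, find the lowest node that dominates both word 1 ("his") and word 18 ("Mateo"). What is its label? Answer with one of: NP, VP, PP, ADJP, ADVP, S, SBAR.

Both words fall inside [NP his patient distant building in our performance on every strange performance inside their formal tall mixture through Mateo] (words 1–18), and no smaller constituent contains them both. Label: NP.

NP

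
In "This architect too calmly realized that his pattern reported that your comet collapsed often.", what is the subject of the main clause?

In the main clause the verb is "realized"; the NP preceding it, "this architect", is the subject.

this architect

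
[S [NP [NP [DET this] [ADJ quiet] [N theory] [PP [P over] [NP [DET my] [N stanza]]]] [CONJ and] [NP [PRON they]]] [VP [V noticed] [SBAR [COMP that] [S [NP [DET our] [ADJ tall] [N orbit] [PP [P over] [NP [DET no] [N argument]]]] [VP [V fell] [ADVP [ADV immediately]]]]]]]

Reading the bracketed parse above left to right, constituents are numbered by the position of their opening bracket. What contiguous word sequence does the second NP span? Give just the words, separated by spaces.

In left-to-right order the NP constituents are "this quiet theory over my stanza and they"; "this quiet theory over my stanza"; "my stanza"; "they"; "our tall orbit over no argument"; "no argument". Number 2 is "this quiet theory over my stanza".

this quiet theory over my stanza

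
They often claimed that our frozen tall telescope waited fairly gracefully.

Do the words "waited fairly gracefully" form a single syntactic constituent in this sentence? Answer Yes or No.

These words form the whole verb phrase headed by "waited", so yes — one constituent.

Yes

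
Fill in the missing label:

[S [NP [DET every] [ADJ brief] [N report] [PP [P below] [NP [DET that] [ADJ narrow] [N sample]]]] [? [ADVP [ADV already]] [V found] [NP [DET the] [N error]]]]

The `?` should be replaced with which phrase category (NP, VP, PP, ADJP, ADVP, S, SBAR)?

Looking at what the `?` directly dominates — ADVP, V 'found', NP — this is a verb phrase (VP).

VP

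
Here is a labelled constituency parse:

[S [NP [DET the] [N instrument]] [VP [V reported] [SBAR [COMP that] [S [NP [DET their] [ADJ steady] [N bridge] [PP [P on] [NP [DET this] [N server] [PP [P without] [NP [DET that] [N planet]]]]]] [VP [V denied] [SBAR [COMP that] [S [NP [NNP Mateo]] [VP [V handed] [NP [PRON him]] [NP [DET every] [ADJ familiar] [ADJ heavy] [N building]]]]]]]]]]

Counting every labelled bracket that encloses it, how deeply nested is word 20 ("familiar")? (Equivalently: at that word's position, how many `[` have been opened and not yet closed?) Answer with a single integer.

10

Path from the root down to the word: S → VP → SBAR → S → VP → SBAR → S → VP → NP → ADJ. That is 10 enclosing brackets.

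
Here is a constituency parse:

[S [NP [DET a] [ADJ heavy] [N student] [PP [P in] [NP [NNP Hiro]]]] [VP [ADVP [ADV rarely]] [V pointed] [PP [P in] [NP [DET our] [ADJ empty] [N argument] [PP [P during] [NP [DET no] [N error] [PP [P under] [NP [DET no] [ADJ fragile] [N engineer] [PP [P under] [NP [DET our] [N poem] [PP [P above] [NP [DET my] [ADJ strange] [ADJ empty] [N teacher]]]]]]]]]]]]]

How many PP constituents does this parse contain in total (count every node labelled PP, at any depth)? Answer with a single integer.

6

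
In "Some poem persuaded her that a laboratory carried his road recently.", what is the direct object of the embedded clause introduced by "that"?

his road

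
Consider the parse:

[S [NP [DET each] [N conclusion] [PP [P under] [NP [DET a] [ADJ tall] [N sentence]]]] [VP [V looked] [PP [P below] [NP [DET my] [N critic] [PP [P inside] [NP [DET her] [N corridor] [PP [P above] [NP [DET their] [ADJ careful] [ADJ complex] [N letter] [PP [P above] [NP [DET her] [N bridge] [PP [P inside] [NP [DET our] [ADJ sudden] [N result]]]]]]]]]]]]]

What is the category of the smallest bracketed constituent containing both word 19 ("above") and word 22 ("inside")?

PP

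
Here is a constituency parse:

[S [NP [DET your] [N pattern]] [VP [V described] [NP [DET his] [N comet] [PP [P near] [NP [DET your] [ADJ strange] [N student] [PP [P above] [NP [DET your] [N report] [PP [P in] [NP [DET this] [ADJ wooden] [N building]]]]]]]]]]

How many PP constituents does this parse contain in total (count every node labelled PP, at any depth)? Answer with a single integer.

Scanning left to right, an opening `[PP` appears at word positions 6, 10, 13 — 3 in total.

3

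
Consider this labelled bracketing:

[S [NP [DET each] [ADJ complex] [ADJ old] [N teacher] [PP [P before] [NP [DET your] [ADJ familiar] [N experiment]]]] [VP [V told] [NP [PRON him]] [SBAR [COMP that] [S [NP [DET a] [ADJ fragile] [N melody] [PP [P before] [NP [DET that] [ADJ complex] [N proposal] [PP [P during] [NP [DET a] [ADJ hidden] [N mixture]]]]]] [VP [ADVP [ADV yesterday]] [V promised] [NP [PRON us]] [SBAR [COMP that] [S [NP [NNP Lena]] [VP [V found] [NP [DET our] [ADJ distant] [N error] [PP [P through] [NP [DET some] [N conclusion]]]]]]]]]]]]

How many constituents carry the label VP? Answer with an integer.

3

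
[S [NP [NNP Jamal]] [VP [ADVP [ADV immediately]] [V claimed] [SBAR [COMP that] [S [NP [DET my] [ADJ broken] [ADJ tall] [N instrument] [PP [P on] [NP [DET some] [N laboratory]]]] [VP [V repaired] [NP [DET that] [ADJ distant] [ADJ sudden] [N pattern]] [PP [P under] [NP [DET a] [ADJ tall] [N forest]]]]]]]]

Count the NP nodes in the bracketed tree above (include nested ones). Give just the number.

5

The NP constituents are: [NP Jamal]; [NP my broken tall instrument on some laboratory]; [NP some laboratory]; [NP that distant sudden pattern]; [NP a tall forest]. Total: 5.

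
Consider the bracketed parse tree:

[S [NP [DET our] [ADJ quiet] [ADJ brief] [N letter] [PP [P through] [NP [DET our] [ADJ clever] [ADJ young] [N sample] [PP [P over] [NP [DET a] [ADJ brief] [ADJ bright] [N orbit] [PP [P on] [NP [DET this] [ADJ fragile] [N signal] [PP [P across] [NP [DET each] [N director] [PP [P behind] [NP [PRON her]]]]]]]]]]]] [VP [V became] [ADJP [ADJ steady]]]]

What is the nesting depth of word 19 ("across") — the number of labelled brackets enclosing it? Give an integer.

10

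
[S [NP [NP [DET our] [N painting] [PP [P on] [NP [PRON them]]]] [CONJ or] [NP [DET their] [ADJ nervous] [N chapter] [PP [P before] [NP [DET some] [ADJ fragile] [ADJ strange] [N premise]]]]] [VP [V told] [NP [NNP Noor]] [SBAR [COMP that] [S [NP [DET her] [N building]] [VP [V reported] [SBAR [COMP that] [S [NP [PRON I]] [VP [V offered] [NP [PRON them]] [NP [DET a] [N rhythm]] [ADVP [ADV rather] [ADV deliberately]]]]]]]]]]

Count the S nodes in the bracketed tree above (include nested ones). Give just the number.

3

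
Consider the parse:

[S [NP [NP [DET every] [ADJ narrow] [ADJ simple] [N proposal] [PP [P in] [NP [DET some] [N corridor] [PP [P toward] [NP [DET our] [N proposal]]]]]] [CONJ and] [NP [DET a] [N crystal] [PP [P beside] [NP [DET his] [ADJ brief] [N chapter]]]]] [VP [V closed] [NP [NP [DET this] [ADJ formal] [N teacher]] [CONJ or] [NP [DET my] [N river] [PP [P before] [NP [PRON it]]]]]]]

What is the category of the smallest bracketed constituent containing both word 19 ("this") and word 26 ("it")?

NP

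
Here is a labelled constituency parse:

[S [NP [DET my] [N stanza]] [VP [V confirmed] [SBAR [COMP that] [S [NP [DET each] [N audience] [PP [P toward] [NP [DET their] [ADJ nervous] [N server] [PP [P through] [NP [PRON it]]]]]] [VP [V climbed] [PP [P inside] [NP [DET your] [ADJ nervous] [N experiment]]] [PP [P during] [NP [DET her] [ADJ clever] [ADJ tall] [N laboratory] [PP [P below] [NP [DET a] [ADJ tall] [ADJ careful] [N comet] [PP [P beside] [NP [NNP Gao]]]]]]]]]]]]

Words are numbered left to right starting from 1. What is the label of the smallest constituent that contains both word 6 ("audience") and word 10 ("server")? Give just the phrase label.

NP

The smallest bracket enclosing both words is [NP each audience toward their nervous server through it], so the label is NP.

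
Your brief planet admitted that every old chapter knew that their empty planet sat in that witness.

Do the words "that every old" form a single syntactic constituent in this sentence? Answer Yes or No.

No

"that" belongs to the complementizer "that" while "old" belongs to the clause "every old chapter knew that their empty planet sat in that witness"; a span that runs across that boundary is not a single phrase.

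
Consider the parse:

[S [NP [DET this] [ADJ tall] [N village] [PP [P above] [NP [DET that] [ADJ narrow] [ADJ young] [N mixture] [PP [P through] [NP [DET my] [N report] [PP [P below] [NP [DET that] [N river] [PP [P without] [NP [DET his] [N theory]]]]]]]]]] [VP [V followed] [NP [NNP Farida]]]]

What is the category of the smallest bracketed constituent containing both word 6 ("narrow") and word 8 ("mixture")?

The smallest bracket enclosing both words is [NP that narrow young mixture through my report below that river without his theory], so the label is NP.

NP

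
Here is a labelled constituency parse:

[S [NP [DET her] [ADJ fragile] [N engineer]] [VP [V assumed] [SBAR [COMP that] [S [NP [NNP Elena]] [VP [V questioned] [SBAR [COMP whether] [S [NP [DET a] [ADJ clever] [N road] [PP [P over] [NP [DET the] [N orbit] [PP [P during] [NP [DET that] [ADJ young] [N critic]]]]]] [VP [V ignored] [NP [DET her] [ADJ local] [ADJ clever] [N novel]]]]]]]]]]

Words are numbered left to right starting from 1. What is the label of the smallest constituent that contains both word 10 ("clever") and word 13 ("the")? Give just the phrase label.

Both words fall inside [NP a clever road over the orbit during that young critic] (words 9–18), and no smaller constituent contains them both. Label: NP.

NP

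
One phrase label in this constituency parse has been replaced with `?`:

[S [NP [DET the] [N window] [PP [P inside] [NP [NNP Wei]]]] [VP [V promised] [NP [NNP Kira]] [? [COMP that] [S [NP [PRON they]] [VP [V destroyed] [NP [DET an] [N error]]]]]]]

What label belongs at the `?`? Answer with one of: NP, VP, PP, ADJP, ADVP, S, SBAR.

SBAR

Looking at what the `?` directly dominates — COMP 'that', S — this is a subordinate clause (SBAR).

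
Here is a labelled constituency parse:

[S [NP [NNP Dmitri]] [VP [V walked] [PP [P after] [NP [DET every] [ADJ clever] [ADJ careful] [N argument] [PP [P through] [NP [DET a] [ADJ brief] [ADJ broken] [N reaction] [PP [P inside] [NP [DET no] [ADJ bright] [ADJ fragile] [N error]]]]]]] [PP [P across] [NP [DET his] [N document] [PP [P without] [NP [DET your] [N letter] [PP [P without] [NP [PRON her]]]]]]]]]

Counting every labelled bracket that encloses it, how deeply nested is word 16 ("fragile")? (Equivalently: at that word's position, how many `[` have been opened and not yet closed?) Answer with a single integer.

9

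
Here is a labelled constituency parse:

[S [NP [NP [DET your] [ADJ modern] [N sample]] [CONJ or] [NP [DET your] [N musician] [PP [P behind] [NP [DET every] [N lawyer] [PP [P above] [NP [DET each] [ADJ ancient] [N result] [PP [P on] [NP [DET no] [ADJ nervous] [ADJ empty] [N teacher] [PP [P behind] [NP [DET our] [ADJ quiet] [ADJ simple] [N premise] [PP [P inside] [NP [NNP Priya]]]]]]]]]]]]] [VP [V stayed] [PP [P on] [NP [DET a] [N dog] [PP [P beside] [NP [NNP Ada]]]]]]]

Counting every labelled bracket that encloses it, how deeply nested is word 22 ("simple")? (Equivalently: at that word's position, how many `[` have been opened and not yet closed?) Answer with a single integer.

The word sits inside ADJ, which is inside NP, inside PP, inside NP, inside PP, inside NP, inside PP, inside NP, inside PP, inside NP, inside NP, inside S — 12 brackets in all.

12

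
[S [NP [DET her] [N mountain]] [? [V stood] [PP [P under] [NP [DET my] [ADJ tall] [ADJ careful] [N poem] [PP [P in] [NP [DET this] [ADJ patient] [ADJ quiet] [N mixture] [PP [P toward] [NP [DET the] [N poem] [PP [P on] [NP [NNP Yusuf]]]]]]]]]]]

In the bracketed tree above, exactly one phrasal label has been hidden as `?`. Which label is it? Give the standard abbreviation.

A constituent whose immediate children are V 'stood', PP is a verb phrase: VP.

VP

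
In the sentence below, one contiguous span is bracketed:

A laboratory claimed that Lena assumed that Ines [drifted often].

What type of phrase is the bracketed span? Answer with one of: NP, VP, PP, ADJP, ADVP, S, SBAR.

VP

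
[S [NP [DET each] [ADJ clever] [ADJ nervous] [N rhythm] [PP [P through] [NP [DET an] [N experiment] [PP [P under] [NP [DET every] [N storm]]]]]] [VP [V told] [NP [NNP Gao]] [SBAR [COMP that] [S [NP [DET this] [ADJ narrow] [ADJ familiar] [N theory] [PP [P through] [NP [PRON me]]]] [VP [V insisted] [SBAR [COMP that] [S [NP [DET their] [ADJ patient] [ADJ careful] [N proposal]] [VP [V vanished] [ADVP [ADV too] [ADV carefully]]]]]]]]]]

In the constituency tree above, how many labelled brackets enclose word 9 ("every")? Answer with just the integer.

7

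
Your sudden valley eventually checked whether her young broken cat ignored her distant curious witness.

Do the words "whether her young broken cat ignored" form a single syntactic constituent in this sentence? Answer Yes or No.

No

The sequence begins inside the complementizer "whether" and ends inside the clause "her young broken cat ignored her distant curious witness"; it crosses a phrase boundary, so no single node in the tree spans exactly those words.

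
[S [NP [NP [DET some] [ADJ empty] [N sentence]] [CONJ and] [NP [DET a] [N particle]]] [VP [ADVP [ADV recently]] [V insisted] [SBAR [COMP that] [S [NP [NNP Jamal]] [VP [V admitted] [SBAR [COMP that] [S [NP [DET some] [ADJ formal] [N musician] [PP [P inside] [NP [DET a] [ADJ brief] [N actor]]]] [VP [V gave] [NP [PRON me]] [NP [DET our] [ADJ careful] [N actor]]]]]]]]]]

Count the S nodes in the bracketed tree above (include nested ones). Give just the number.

3

Listing each S by its span: [S some empty sentence and a particle recently insisted that Jamal admitted that some formal musician inside a brief actor gave me our careful actor]; [S Jamal admitted that some formal musician inside a brief actor gave me our careful actor]; [S some formal musician inside a brief actor gave me our careful actor] — that makes 3.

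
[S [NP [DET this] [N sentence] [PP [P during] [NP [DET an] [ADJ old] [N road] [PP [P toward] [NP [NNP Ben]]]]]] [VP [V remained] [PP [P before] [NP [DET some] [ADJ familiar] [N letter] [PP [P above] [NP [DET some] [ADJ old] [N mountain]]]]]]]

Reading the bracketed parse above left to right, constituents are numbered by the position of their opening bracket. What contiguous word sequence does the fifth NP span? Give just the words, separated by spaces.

some old mountain

In left-to-right order the NP constituents are "this sentence during an old road toward Ben"; "an old road toward Ben"; "Ben"; "some familiar letter above some old mountain"; "some old mountain". Number 5 is "some old mountain".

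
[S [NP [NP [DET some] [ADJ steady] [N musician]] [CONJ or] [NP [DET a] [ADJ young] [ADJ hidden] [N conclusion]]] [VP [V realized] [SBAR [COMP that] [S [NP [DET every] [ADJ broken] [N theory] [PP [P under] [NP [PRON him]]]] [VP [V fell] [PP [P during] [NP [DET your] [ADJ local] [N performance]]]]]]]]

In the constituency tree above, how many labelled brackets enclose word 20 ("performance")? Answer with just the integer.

8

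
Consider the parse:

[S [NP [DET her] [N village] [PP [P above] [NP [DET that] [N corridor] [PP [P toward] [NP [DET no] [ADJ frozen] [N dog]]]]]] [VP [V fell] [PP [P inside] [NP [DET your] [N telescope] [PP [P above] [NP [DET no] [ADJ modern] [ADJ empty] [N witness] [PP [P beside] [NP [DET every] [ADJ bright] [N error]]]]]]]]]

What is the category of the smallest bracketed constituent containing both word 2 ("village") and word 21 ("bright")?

S

The smallest bracket enclosing both words is [S her village above that corridor toward no frozen dog fell inside your telescope above no modern empty witness beside every bright error], so the label is S.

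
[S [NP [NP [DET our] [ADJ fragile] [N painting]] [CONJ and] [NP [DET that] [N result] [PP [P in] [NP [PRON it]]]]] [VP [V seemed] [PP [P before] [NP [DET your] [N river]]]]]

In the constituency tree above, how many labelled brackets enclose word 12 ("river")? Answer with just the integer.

5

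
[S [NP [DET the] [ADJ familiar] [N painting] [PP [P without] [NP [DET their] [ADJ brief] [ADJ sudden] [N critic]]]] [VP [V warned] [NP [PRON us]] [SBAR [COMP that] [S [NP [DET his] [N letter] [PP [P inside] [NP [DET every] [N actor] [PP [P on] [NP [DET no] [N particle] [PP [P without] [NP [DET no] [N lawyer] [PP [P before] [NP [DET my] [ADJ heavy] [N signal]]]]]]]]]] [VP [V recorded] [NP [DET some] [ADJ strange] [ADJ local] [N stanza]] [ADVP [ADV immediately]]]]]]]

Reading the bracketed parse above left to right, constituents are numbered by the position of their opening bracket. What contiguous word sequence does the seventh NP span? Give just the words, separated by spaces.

no lawyer before my heavy signal

The NP opening brackets appear, in order, over: "the familiar painting without their brief sudden critic"; "their brief sudden critic"; "us"; "his letter inside every actor on no particle without no lawyer before my heavy signal"; "every actor on no particle without no lawyer before my heavy signal"; "no particle without no lawyer before my heavy signal"; "no lawyer before my heavy signal"; "my heavy signal"; "some strange local stanza". The seventh one spans "no lawyer before my heavy signal".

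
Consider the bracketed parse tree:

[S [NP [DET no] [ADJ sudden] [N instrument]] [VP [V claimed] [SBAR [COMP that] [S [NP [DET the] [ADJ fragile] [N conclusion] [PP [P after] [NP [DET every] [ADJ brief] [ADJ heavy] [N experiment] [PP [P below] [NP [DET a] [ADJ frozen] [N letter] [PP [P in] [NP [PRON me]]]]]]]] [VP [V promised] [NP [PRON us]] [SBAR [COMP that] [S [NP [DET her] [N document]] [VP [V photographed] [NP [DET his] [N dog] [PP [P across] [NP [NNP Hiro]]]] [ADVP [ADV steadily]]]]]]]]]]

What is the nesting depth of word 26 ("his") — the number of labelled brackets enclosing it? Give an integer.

10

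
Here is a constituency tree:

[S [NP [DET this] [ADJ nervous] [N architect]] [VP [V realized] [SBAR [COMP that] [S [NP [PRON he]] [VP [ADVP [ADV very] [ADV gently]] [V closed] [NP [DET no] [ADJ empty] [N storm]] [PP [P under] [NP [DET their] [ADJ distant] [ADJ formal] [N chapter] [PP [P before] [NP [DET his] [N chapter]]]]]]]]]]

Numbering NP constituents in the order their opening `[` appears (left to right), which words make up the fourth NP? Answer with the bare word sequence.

their distant formal chapter before his chapter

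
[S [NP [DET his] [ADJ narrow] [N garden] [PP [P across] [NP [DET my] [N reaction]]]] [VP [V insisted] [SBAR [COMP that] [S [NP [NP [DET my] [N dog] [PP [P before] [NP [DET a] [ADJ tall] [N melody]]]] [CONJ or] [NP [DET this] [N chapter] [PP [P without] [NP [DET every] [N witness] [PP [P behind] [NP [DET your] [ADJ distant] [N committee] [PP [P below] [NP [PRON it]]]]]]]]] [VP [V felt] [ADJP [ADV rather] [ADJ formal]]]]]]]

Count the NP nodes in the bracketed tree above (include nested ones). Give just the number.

9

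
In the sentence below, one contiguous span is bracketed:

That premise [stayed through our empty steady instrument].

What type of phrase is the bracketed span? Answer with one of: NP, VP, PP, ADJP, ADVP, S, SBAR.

The bracketed span "stayed through our empty steady instrument" is headed by "stayed", making it a verb phrase (VP).

VP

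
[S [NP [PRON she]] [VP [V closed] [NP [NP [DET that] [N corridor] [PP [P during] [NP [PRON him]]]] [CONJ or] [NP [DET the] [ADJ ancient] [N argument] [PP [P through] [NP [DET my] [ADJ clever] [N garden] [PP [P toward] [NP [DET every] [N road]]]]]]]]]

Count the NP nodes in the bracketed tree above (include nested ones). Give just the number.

7

Listing each NP by its span: [NP she]; [NP that corridor during him or the ancient argument through my clever garden toward every road]; [NP that corridor during him]; [NP him]; [NP the ancient argument through my clever garden toward every road]; [NP my clever garden toward every road] … — that makes 7.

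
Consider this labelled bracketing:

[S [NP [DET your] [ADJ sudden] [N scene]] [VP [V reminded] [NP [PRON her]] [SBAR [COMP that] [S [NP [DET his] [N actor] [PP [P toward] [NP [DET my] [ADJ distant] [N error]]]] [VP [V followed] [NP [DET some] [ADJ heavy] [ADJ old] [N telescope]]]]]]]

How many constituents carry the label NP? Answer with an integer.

5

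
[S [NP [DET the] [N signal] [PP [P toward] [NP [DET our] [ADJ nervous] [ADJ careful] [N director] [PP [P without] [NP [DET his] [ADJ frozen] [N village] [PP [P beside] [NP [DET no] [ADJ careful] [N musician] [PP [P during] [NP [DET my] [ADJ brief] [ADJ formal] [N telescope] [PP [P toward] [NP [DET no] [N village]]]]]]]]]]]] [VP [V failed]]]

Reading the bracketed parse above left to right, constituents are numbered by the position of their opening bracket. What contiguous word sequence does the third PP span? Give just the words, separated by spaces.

In left-to-right order the PP constituents are "toward our nervous careful director without his frozen village beside no careful musician during my brief formal telescope toward no village"; "without his frozen village beside no careful musician during my brief formal telescope toward no village"; "beside no careful musician during my brief formal telescope toward no village"; "during my brief formal telescope toward no village"; "toward no village". Number 3 is "beside no careful musician during my brief formal telescope toward no village".

beside no careful musician during my brief formal telescope toward no village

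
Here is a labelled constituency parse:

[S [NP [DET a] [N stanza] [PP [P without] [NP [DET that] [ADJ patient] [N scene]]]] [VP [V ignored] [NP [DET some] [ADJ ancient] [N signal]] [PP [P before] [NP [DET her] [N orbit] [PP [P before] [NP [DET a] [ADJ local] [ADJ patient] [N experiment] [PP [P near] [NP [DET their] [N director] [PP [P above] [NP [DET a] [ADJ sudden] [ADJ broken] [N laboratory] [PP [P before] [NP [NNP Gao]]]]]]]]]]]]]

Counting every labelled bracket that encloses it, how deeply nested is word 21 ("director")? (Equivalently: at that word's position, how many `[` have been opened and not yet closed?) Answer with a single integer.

9

Path from the root down to the word: S → VP → PP → NP → PP → NP → PP → NP → N. That is 9 enclosing brackets.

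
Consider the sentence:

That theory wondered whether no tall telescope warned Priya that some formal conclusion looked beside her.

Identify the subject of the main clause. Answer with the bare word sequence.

that theory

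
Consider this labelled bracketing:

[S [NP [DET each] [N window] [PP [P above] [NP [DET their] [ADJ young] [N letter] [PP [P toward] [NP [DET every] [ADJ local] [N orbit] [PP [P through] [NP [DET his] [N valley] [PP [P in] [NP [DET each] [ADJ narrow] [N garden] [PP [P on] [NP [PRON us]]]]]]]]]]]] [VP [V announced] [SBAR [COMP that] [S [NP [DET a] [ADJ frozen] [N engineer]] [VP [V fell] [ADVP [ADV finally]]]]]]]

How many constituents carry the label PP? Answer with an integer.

Listing each PP by its span: [PP above their young letter toward every local orbit through his valley in each narrow garden on us]; [PP toward every local orbit through his valley in each narrow garden on us]; [PP through his valley in each narrow garden on us]; [PP in each narrow garden on us]; [PP on us] — that makes 5.

5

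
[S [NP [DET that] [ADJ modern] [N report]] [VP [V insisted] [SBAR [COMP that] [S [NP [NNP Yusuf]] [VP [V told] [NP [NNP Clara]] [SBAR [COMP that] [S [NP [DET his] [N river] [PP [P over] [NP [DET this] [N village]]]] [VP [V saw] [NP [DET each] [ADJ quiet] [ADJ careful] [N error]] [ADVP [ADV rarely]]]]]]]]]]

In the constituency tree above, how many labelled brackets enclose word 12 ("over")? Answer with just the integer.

10

Counting open brackets not yet closed at "over": [S [VP [SBAR [S [VP [SBAR [S [NP [PP [P = 10.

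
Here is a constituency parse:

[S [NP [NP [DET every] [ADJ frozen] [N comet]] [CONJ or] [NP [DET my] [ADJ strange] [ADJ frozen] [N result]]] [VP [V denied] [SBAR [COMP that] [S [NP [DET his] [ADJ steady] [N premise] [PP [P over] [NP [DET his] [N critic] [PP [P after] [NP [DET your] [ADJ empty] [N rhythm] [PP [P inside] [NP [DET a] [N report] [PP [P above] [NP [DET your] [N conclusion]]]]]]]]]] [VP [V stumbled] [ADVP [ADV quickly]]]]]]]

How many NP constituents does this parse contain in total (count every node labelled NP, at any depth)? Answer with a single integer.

The NP constituents are: [NP every frozen comet or my strange frozen result]; [NP every frozen comet]; [NP my strange frozen result]; [NP his steady premise over his critic after your empty rhythm inside a report above your conclusion]; [NP his critic after your empty rhythm inside a report above your conclusion]; [NP your empty rhythm inside a report above your conclusion] …. Total: 8.

8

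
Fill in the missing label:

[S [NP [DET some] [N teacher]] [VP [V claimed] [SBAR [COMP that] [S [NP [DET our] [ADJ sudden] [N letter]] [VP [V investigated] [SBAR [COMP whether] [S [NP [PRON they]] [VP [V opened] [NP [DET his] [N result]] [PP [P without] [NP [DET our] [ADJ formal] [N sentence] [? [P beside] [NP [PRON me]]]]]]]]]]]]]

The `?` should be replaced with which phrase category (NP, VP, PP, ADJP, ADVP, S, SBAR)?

A constituent whose immediate children are P 'beside', NP is a prepositional phrase: PP.

PP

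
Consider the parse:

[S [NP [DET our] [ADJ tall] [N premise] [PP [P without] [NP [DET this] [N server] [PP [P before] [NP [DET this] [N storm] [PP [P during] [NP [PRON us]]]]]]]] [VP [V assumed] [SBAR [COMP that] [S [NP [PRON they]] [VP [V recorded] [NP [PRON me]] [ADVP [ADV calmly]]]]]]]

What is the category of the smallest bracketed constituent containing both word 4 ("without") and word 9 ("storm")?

PP

Word 4 lies under S → NP → PP → P; word 9 lies under S → NP → PP → NP → PP → NP → N. The lowest shared node is the PP.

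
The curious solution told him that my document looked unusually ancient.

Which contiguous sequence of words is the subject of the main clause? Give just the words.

the curious solution

The subject of the main clause is the NP immediately before the verb "told": "the curious solution".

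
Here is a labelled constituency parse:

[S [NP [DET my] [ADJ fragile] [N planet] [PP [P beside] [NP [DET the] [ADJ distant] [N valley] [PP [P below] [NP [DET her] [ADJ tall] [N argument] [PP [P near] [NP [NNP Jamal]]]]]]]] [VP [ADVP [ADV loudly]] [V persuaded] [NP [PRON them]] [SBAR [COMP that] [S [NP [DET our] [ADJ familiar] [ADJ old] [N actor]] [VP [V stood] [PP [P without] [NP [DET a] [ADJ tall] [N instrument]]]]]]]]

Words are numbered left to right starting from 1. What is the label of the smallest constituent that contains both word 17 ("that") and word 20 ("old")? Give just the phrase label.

The smallest bracket enclosing both words is [SBAR that our familiar old actor stood without a tall instrument], so the label is SBAR.

SBAR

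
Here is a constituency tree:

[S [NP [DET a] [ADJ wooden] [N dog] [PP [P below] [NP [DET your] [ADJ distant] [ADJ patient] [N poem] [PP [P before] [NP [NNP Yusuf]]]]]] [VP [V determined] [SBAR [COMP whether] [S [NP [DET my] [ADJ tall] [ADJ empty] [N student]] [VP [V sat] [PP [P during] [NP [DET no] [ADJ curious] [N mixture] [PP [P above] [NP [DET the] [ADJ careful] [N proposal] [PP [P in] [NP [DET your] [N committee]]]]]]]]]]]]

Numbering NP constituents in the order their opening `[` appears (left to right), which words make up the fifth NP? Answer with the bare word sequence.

no curious mixture above the careful proposal in your committee

Opening `[NP` markers occur at word positions 1, 5, 10, 13, 19, 23, 27; the fifth of these opens the constituent [NP no curious mixture above the careful proposal in your committee].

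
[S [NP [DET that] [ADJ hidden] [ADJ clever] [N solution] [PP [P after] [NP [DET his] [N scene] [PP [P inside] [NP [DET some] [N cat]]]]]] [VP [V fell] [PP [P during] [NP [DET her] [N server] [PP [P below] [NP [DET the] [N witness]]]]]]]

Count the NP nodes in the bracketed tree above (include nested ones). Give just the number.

5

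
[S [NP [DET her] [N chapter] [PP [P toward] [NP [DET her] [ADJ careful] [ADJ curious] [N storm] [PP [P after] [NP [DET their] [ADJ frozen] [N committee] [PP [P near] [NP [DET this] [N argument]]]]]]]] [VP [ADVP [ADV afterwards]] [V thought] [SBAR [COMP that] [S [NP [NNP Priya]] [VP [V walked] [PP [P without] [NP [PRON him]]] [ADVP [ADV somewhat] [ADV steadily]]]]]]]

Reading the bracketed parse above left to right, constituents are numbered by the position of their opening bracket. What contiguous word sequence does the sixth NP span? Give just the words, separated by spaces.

him

The NP opening brackets appear, in order, over: "her chapter toward her careful curious storm after their frozen committee near this argument"; "her careful curious storm after their frozen committee near this argument"; "their frozen committee near this argument"; "this argument"; "Priya"; "him". The sixth one spans "him".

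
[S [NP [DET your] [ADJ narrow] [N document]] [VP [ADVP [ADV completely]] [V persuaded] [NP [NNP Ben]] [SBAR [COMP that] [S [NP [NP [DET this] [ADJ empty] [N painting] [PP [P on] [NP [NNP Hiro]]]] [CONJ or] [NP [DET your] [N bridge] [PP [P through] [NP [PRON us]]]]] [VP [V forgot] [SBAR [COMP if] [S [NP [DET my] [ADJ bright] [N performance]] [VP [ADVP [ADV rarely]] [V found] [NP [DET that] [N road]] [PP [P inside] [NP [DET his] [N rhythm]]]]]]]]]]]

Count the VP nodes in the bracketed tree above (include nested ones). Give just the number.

3

Scanning left to right, an opening `[VP` appears at word positions 4, 18, 23 — 3 in total.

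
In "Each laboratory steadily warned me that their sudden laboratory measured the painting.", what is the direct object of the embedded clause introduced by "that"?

the painting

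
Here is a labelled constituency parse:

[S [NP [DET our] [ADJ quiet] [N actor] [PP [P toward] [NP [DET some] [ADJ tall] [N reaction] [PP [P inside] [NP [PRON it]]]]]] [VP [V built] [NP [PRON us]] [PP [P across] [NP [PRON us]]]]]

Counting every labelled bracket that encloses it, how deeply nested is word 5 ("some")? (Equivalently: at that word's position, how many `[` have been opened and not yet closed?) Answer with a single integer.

5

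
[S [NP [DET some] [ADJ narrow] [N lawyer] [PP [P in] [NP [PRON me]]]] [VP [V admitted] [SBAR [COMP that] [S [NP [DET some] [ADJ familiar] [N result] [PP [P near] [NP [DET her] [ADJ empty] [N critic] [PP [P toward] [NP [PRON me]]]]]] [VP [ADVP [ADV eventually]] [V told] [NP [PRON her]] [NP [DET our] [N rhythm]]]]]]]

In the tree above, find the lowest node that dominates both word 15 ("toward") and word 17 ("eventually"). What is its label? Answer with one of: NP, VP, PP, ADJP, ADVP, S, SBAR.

Both words fall inside [S some familiar result near her empty critic toward me eventually told her our rhythm] (words 8–21), and no smaller constituent contains them both. Label: S.

S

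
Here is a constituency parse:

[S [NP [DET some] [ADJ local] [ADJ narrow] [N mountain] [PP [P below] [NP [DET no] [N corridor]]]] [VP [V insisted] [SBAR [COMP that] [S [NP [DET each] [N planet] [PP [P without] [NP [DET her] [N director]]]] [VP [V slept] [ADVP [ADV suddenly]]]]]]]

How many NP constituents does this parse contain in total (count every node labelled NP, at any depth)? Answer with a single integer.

4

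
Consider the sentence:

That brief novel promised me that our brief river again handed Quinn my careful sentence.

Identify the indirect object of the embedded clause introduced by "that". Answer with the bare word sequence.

Quinn

The verb of the embedded clause introduced by "that" is "handed"; its indirect object is the NP "Quinn".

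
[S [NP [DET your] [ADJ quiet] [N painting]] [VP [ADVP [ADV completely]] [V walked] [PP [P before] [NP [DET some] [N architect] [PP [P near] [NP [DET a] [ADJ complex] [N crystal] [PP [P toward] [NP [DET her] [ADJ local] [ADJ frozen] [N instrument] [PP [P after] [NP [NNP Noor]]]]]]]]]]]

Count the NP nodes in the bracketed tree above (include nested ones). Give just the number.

The NP constituents are: [NP your quiet painting]; [NP some architect near a complex crystal toward her local frozen instrument after Noor]; [NP a complex crystal toward her local frozen instrument after Noor]; [NP her local frozen instrument after Noor]; [NP Noor]. Total: 5.

5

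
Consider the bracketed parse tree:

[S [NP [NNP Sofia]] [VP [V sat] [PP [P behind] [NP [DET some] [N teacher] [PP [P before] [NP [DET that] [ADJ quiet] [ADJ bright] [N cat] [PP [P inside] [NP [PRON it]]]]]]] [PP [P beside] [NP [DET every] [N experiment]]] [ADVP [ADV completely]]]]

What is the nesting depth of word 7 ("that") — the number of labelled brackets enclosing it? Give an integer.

The word sits inside DET, which is inside NP, inside PP, inside NP, inside PP, inside VP, inside S — 7 brackets in all.

7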